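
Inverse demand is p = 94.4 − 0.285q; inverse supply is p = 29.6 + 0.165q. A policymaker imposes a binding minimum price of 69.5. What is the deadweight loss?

Competitive equilibrium: 94.4 − 0.285q = 29.6 + 0.165q → q* = 144, p* = 53.36.
At the floor p = 69.5, quantity demanded = (94.4 − 69.5)/0.285 = 87.3684.
Sellers' marginal cost at q' = 87.3684: 29.6 + 0.165·87.3684 = 44.0158.
Δq = 144 − 87.3684 = 56.6316; wedge = 69.5 − 44.0158 = 25.4842.
Welfare loss = ½ × 56.6316 × 25.4842 = 721.61.

721.61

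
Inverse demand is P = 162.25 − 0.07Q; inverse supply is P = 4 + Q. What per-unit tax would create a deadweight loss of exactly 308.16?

Competitive equilibrium: 162.25 − 0.07Q = 4 + Q → Q* = 147.8972, P* = 151.8972.
A tax t gives ΔQ = t/1.07 and wedge t, so DWL = t²/2.14.
t²/2.14 = 308.16 → t² = 659.4624 → t = 25.68.

25.68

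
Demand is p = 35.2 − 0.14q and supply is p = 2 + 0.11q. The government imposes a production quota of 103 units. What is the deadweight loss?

Competitive equilibrium: 35.2 − 0.14q = 2 + 0.11q → q* = 132.8, p* = 16.608.
At q = 103: demand price = 35.2 − 0.14·103 = 20.78; supply price = 2 + 0.11·103 = 13.33.
Δq = 132.8 − 103 = 29.8; wedge = 20.78 − 13.33 = 7.45.
Deadweight loss = ½ × 29.8 × 7.45 = 111.005.

111.005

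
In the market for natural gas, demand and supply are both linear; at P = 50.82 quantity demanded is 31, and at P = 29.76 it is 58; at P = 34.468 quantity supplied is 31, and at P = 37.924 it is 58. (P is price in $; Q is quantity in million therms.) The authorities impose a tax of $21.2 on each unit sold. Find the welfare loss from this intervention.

Demand slope = (29.76 − 50.82)/(58 − 31) = −0.78, so P = 75 − 0.78Q.
Supply slope = (37.924 − 34.468)/(58 − 31) = 0.128, so P = 30.5 + 0.128Q.
Competitive equilibrium: 75 − 0.78Q = 30.5 + 0.128Q → Q* = 49.0088, P* = 36.7731.
With the tax, the buyer price exceeds the seller price by 21.2: (75 − 0.78Q) − (30.5 + 0.128Q) = 21.2 → Q' = 25.6608.
ΔQ = 49.0088 − 25.6608 = 23.348; the wedge equals the tax, 21.2.
DWL = ½ × 23.348 × 21.2 = $247.49 million.

$247.49 million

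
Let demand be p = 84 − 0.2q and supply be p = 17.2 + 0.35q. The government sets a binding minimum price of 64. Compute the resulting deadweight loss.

Competitive equilibrium: 84 − 0.2q = 17.2 + 0.35q → q* = 121.4545, p* = 59.7091.
At the floor p = 64, quantity demanded = (84 − 64)/0.2 = 100.
Sellers' marginal cost at q' = 100: 17.2 + 0.35·100 = 52.2.
Δq = 121.4545 − 100 = 21.4545; wedge = 64 − 52.2 = 11.8.
DWL = ½ × 21.4545 × 11.8 = 126.58.

126.58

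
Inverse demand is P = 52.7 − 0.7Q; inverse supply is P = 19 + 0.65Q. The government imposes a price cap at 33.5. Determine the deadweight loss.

Competitive equilibrium: 52.7 − 0.7Q = 19 + 0.65Q → Q* = 24.963, P* = 35.2259.
At the ceiling P = 33.5, quantity supplied = (33.5 − 19)/0.65 = 22.3077.
Willingness to pay at Q' = 22.3077: 52.7 − 0.7·22.3077 = 37.0846.
ΔQ = 24.963 − 22.3077 = 2.6553; wedge = 37.0846 − 33.5 = 3.5846.
Deadweight loss = ½ × 2.6553 × 3.5846 = 4.76.

4.76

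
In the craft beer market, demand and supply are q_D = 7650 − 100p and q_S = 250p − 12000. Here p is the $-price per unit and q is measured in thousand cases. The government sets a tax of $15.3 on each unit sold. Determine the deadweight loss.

In inverse form: demand p = 76.5 − 0.01q, supply p = 48 + 0.004q.
Competitive equilibrium: 76.5 − 0.01q = 48 + 0.004q → q* = 2035.7143, p* = 56.1429.
With the tax, the buyer price exceeds the seller price by 15.3: (76.5 − 0.01q) − (48 + 0.004q) = 15.3 → q' = 942.8571.
Δq = 2035.7143 − 942.8571 = 1092.8572; the wedge equals the tax, 15.3.
The triangle = ½ × 1092.8572 × 15.3 = $8360.36 thousand.

$8360.36 thousand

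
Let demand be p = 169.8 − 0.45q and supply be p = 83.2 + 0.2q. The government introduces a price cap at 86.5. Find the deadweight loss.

Competitive equilibrium: 169.8 − 0.45q = 83.2 + 0.2q → q* = 133.2308, p* = 109.8462.
At the ceiling p = 86.5, quantity supplied = (86.5 − 83.2)/0.2 = 16.5.
Willingness to pay at q' = 16.5: 169.8 − 0.45·16.5 = 162.375.
Δq = 133.2308 − 16.5 = 116.7308; wedge = 162.375 − 86.5 = 75.875.
DWL = ½ × 116.7308 × 75.875 = 4428.47.

4428.47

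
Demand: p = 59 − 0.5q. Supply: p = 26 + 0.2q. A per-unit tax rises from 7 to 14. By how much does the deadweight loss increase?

Competitive equilibrium: 59 − 0.5q = 26 + 0.2q → q* = 47.1429, p* = 35.4286.
For a per-unit tax t: Δq = t/0.7, so DWL = ½·t·(t/0.7) = t²/1.4.
At t = 7: DWL = 35. At t = 14: DWL = 140.
Increase = 140 − 35 = 105.

105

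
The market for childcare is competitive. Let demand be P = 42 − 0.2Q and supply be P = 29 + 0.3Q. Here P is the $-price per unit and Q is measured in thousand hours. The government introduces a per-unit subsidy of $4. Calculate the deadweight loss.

Competitive equilibrium: 42 − 0.2Q = 29 + 0.3Q → Q* = 26, P* = 36.8.
The subsidy lowers effective supply by 4: P = 25 + 0.3Q.
New quantity: 42 − 0.2Q = 25 + 0.3Q → Q' = 34.
Overproduction ΔQ = 34 − 26 = 8; wedge = subsidy = 4.
Deadweight loss = ½ × 8 × 4 = $16 thousand.

$16 thousand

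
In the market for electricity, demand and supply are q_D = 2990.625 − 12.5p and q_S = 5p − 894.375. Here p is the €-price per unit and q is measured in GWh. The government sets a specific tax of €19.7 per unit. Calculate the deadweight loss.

€693.02

In inverse form: demand p = 239.25 − 0.08q, supply p = 178.875 + 0.2q.
Competitive equilibrium: 239.25 − 0.08q = 178.875 + 0.2q → q* = 215.625, p* = 222.
With the tax, the buyer price exceeds the seller price by 19.7: (239.25 − 0.08q) − (178.875 + 0.2q) = 19.7 → q' = 145.2679.
Δq = 215.625 − 145.2679 = 70.3571; the wedge equals the tax, 19.7.
Welfare loss = ½ × 70.3571 × 19.7 = €693.02.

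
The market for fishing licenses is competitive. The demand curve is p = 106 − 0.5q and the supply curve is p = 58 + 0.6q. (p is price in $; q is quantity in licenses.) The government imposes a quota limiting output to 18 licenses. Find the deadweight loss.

$361.47

Competitive equilibrium: 106 − 0.5q = 58 + 0.6q → q* = 43.6364, p* = 84.1818.
At q = 18: demand price = 106 − 0.5·18 = 97; supply price = 58 + 0.6·18 = 68.8.
Δq = 43.6364 − 18 = 25.6364; wedge = 97 − 68.8 = 28.2.
Welfare loss = ½ × 25.6364 × 28.2 = $361.47.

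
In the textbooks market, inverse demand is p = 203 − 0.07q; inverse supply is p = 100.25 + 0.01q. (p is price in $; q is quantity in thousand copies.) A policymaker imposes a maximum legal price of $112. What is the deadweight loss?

$478.52 thousand

Competitive equilibrium: 203 − 0.07q = 100.25 + 0.01q → q* = 1284.375, p* = 113.0938.
At the ceiling p = 112, quantity supplied = (112 − 100.25)/0.01 = 1175.
Willingness to pay at q' = 1175: 203 − 0.07·1175 = 120.75.
Δq = 1284.375 − 1175 = 109.375; wedge = 120.75 − 112 = 8.75.
The triangle = ½ × 109.375 × 8.75 = $478.52 thousand.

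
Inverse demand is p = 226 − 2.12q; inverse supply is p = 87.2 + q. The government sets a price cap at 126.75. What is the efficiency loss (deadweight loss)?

Competitive equilibrium: 226 − 2.12q = 87.2 + q → q* = 44.4872, p* = 131.6872.
At the ceiling p = 126.75, quantity supplied = (126.75 − 87.2)/1 = 39.55.
Willingness to pay at q' = 39.55: 226 − 2.12·39.55 = 142.154.
Δq = 44.4872 − 39.55 = 4.9372; wedge = 142.154 − 126.75 = 15.404.
DWL = ½ × 4.9372 × 15.404 = 38.03.

38.03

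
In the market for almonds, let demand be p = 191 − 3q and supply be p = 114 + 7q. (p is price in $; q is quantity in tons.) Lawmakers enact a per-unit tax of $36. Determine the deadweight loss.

$64.80

Competitive equilibrium: 191 − 3q = 114 + 7q → q* = 7.7, p* = 167.9.
With the tax, the buyer price exceeds the seller price by 36: (191 − 3q) − (114 + 7q) = 36 → q' = 4.1.
Δq = 7.7 − 4.1 = 3.6; the wedge equals the tax, 36.
Welfare loss = ½ × 3.6 × 36 = $64.80.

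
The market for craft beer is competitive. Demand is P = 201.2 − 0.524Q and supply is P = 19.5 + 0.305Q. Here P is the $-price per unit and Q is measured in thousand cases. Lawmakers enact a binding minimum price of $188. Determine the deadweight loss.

Competitive equilibrium: 201.2 − 0.524Q = 19.5 + 0.305Q → Q* = 219.1797, P* = 86.3498.
At the floor P = 188, quantity demanded = (201.2 − 188)/0.524 = 25.1908.
Sellers' marginal cost at Q' = 25.1908: 19.5 + 0.305·25.1908 = 27.1832.
ΔQ = 219.1797 − 25.1908 = 193.9889; wedge = 188 − 27.1832 = 160.8168.
DWL = ½ × 193.9889 × 160.8168 = $15598.34 thousand.

$15598.34 thousand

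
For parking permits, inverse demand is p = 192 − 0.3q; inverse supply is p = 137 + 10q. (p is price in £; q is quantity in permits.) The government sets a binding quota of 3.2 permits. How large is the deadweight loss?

Competitive equilibrium: 192 − 0.3q = 137 + 10q → q* = 5.3398, p* = 190.3981.
At q = 3.2: demand price = 192 − 0.3·3.2 = 191.04; supply price = 137 + 10·3.2 = 169.
Δq = 5.3398 − 3.2 = 2.1398; wedge = 191.04 − 169 = 22.04.
The triangle = ½ × 2.1398 × 22.04 = £23.58.

£23.58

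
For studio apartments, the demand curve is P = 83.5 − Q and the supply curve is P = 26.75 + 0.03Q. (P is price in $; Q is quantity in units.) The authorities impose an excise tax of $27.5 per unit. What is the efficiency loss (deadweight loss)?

$367.11

Competitive equilibrium: 83.5 − Q = 26.75 + 0.03Q → Q* = 55.0971, P* = 28.4029.
With the tax, the buyer price exceeds the seller price by 27.5: (83.5 − Q) − (26.75 + 0.03Q) = 27.5 → Q' = 28.3981.
ΔQ = 55.0971 − 28.3981 = 26.699; the wedge equals the tax, 27.5.
DWL = ½ × 26.699 × 27.5 = $367.11.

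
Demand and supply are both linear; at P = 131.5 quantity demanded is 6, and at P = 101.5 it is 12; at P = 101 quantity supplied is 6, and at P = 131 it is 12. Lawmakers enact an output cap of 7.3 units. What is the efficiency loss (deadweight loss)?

Demand slope = (101.5 − 131.5)/(12 − 6) = −5, so P = 161.5 − 5Q.
Supply slope = (131 − 101)/(12 − 6) = 5, so P = 71 + 5Q.
Competitive equilibrium: 161.5 − 5Q = 71 + 5Q → Q* = 9.05, P* = 116.25.
At Q = 7.3: demand price = 161.5 − 5·7.3 = 125; supply price = 71 + 5·7.3 = 107.5.
ΔQ = 9.05 − 7.3 = 1.75; wedge = 125 − 107.5 = 17.5.
Deadweight loss = ½ × 1.75 × 17.5 = 15.31.

15.31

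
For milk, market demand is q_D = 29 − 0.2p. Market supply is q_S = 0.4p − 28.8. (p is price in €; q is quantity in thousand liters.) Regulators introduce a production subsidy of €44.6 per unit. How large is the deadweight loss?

€132.61 thousand

In inverse form: demand p = 145 − 5q, supply p = 72 + 2.5q.
Competitive equilibrium: 145 − 5q = 72 + 2.5q → q* = 9.7333, p* = 96.3333.
The subsidy lowers effective supply by 44.6: p = 27.4 + 2.5q.
New quantity: 145 − 5q = 27.4 + 2.5q → q' = 15.68.
Overproduction Δq = 15.68 − 9.7333 = 5.9467; wedge = subsidy = 44.6.
Welfare loss = ½ × 5.9467 × 44.6 = €132.61 thousand.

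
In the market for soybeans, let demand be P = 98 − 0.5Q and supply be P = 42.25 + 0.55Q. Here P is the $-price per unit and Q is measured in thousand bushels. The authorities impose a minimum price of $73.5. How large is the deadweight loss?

Competitive equilibrium: 98 − 0.5Q = 42.25 + 0.55Q → Q* = 53.0952, P* = 71.4524.
At the floor P = 73.5, quantity demanded = (98 − 73.5)/0.5 = 49.
Sellers' marginal cost at Q' = 49: 42.25 + 0.55·49 = 69.2.
ΔQ = 53.0952 − 49 = 4.0952; wedge = 73.5 − 69.2 = 4.3.
Deadweight loss = ½ × 4.0952 × 4.3 = $8.80 thousand.

$8.80 thousand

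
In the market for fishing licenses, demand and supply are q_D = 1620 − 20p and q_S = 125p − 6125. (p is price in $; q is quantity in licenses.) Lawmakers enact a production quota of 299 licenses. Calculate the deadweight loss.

In inverse form: demand p = 81 − 0.05q, supply p = 49 + 0.008q.
Competitive equilibrium: 81 − 0.05q = 49 + 0.008q → q* = 551.72414, p* = 53.41379.
At q = 299: demand price = 81 − 0.05·299 = 66.05; supply price = 49 + 0.008·299 = 51.392.
Δq = 551.72414 − 299 = 252.72414; wedge = 66.05 − 51.392 = 14.658.
Deadweight loss = ½ × 252.72414 × 14.658 = $1852.22.

$1852.22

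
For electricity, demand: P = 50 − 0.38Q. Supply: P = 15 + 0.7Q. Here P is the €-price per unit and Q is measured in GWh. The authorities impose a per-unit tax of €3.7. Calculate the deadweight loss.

€6.34

Competitive equilibrium: 50 − 0.38Q = 15 + 0.7Q → Q* = 32.4074, P* = 37.6852.
With the tax, the buyer price exceeds the seller price by 3.7: (50 − 0.38Q) − (15 + 0.7Q) = 3.7 → Q' = 28.9815.
ΔQ = 32.4074 − 28.9815 = 3.4259; the wedge equals the tax, 3.7.
Deadweight loss = ½ × 3.4259 × 3.7 = €6.34.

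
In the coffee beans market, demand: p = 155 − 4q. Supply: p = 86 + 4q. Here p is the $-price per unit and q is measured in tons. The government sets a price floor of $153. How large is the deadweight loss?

Competitive equilibrium: 155 − 4q = 86 + 4q → q* = 8.625, p* = 120.5.
At the floor p = 153, quantity demanded = (155 − 153)/4 = 0.5.
Sellers' marginal cost at q' = 0.5: 86 + 4·0.5 = 88.
Δq = 8.625 − 0.5 = 8.125; wedge = 153 − 88 = 65.
Deadweight loss = ½ × 8.125 × 65 = $264.06.

$264.06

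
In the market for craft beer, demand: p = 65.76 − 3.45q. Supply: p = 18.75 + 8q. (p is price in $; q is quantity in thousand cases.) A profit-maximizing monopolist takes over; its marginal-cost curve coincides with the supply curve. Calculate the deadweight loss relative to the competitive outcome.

Competitive equilibrium: 65.76 − 3.45q = 18.75 + 8q → q* = 4.1057, p* = 51.5954.
Marginal revenue: MR = 65.76 − 6.9q. Set MR = MC: 65.76 − 6.9q = 18.75 + 8q → q_m = 3.155.
Price p_m = 65.76 − 3.45·3.155 = 54.8753; MC(q_m) = 18.75 + 8·3.155 = 43.99.
Competitive q* = 4.1057, so Δq = 0.9507; wedge = 54.8753 − 43.99 = 10.8853.
Welfare loss = ½ × 0.9507 × 10.8853 = $5.17 thousand.

$5.17 thousand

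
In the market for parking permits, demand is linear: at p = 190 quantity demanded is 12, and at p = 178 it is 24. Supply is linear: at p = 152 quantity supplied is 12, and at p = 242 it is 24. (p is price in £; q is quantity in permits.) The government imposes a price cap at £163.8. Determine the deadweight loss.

Demand slope = (178 − 190)/(24 − 12) = −1, so p = 202 − q.
Supply slope = (242 − 152)/(24 − 12) = 7.5, so p = 62 + 7.5q.
Competitive equilibrium: 202 − q = 62 + 7.5q → q* = 16.47059, p* = 185.52941.
At the ceiling p = 163.8, quantity supplied = (163.8 − 62)/7.5 = 13.57333.
Willingness to pay at q' = 13.57333: 202 − 1·13.57333 = 188.42667.
Δq = 16.47059 − 13.57333 = 2.89726; wedge = 188.42667 − 163.8 = 24.62667.
Welfare loss = ½ × 2.89726 × 24.62667 = £35.67.

£35.67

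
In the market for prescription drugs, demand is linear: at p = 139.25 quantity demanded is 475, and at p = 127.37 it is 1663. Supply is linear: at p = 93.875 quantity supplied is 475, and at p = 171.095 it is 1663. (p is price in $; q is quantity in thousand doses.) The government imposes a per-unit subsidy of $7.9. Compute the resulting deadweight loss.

Demand slope = (127.37 − 139.25)/(1663 − 475) = −0.01, so p = 144 − 0.01q.
Supply slope = (171.095 − 93.875)/(1663 − 475) = 0.065, so p = 63 + 0.065q.
Competitive equilibrium: 144 − 0.01q = 63 + 0.065q → q* = 1080, p* = 133.2.
The subsidy lowers effective supply by 7.9: p = 55.1 + 0.065q.
New quantity: 144 − 0.01q = 55.1 + 0.065q → q' = 1185.3333.
Overproduction Δq = 1185.3333 − 1080 = 105.3333; wedge = subsidy = 7.9.
The triangle = ½ × 105.3333 × 7.9 = $416.07 thousand.

$416.07 thousand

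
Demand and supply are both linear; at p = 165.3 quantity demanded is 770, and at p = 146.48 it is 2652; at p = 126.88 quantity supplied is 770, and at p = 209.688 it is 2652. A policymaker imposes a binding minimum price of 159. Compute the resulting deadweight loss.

179.26

Demand slope = (146.48 − 165.3)/(2652 − 770) = −0.01, so p = 173 − 0.01q.
Supply slope = (209.688 − 126.88)/(2652 − 770) = 0.044, so p = 93 + 0.044q.
Competitive equilibrium: 173 − 0.01q = 93 + 0.044q → q* = 1481.4815, p* = 158.1852.
At the floor p = 159, quantity demanded = (173 − 159)/0.01 = 1400.
Sellers' marginal cost at q' = 1400: 93 + 0.044·1400 = 154.6.
Δq = 1481.4815 − 1400 = 81.4815; wedge = 159 − 154.6 = 4.4.
DWL = ½ × 81.4815 × 4.4 = 179.26.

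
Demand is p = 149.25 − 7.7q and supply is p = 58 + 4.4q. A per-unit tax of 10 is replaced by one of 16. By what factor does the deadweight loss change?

Competitive equilibrium: 149.25 − 7.7q = 58 + 4.4q → q* = 7.5413, p* = 91.1818.
For a per-unit tax t: Δq = t/12.1, so DWL = ½·t·(t/12.1) = t²/24.2.
At t = 10: DWL = 4.132. At t = 16: DWL = 10.579.
Ratio = (16/10)² = 2.56.

2.56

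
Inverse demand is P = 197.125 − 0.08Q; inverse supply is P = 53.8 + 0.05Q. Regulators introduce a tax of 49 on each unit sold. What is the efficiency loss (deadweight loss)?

Competitive equilibrium: 197.125 − 0.08Q = 53.8 + 0.05Q → Q* = 1102.5, P* = 108.925.
With the tax, the buyer price exceeds the seller price by 49: (197.125 − 0.08Q) − (53.8 + 0.05Q) = 49 → Q' = 725.5769.
ΔQ = 1102.5 − 725.5769 = 376.9231; the wedge equals the tax, 49.
The triangle = ½ × 376.9231 × 49 = 9234.62.

9234.62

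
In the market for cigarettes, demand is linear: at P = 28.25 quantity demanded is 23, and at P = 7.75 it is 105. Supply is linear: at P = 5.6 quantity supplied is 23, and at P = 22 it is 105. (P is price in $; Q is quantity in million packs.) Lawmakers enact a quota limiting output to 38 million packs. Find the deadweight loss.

$280.90 million

Demand slope = (7.75 − 28.25)/(105 − 23) = −0.25, so P = 34 − 0.25Q.
Supply slope = (22 − 5.6)/(105 − 23) = 0.2, so P = 1 + 0.2Q.
Competitive equilibrium: 34 − 0.25Q = 1 + 0.2Q → Q* = 73.3333, P* = 15.6667.
At Q = 38: demand price = 34 − 0.25·38 = 24.5; supply price = 1 + 0.2·38 = 8.6.
ΔQ = 73.3333 − 38 = 35.3333; wedge = 24.5 − 8.6 = 15.9.
DWL = ½ × 35.3333 × 15.9 = $280.90 million.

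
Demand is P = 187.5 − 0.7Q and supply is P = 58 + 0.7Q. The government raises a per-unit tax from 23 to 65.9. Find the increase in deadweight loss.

Competitive equilibrium: 187.5 − 0.7Q = 58 + 0.7Q → Q* = 92.5, P* = 122.75.
For a per-unit tax t: ΔQ = t/1.4, so DWL = ½·t·(t/1.4) = t²/2.8.
At t = 23: DWL = 188.929. At t = 65.9: DWL = 1551.004.
Increase = 1551.004 − 188.929 = 1362.075.

1362.075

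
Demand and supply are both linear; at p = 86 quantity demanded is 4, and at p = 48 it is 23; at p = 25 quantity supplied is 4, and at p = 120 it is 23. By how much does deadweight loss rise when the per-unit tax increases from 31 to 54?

Demand slope = (48 − 86)/(23 − 4) = −2, so p = 94 − 2q.
Supply slope = (120 − 25)/(23 − 4) = 5, so p = 5 + 5q.
Competitive equilibrium: 94 − 2q = 5 + 5q → q* = 12.7143, p* = 68.5714.
For a per-unit tax t: Δq = t/7, so DWL = ½·t·(t/7) = t²/14.
At t = 31: DWL = 68.643. At t = 54: DWL = 208.286.
Increase = 208.286 − 68.643 = 139.64.

139.64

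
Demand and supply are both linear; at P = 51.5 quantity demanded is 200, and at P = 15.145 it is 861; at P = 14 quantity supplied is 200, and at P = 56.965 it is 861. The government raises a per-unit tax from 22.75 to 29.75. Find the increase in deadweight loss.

Demand slope = (15.145 − 51.5)/(861 − 200) = −0.055, so P = 62.5 − 0.055Q.
Supply slope = (56.965 − 14)/(861 − 200) = 0.065, so P = 1 + 0.065Q.
Competitive equilibrium: 62.5 − 0.055Q = 1 + 0.065Q → Q* = 512.5, P* = 34.3125.
For a per-unit tax t: ΔQ = t/0.12, so DWL = ½·t·(t/0.12) = t²/0.24.
At t = 22.75: DWL = 2156.51. At t = 29.75: DWL = 3687.76.
Increase = 3687.76 − 2156.51 = 1531.25.

1531.25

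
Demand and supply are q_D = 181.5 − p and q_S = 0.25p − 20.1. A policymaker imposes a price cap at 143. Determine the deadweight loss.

52.21

In inverse form: demand p = 181.5 − q, supply p = 80.4 + 4q.
Competitive equilibrium: 181.5 − q = 80.4 + 4q → q* = 20.22, p* = 161.28.
At the ceiling p = 143, quantity supplied = (143 − 80.4)/4 = 15.65.
Willingness to pay at q' = 15.65: 181.5 − 1·15.65 = 165.85.
Δq = 20.22 − 15.65 = 4.57; wedge = 165.85 − 143 = 22.85.
Welfare loss = ½ × 4.57 × 22.85 = 52.21.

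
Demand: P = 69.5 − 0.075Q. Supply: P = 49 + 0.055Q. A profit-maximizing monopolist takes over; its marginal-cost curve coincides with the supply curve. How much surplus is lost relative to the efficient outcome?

Competitive equilibrium: 69.5 − 0.075Q = 49 + 0.055Q → Q* = 157.6923, P* = 57.6731.
Marginal revenue: MR = 69.5 − 0.15Q. Set MR = MC: 69.5 − 0.15Q = 49 + 0.055Q → Q_m = 100.
Price P_m = 69.5 − 0.075·100 = 62; MC(Q_m) = 49 + 0.055·100 = 54.5.
Competitive Q* = 157.6923, so ΔQ = 57.6923; wedge = 62 − 54.5 = 7.5.
The triangle = ½ × 57.6923 × 7.5 = 216.35.

216.35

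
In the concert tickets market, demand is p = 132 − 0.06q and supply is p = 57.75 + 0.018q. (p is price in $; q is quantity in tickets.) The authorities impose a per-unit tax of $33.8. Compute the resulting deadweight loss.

$7323.33

Competitive equilibrium: 132 − 0.06q = 57.75 + 0.018q → q* = 951.9231, p* = 74.8846.
With the tax, the buyer price exceeds the seller price by 33.8: (132 − 0.06q) − (57.75 + 0.018q) = 33.8 → q' = 518.5897.
Δq = 951.9231 − 518.5897 = 433.3334; the wedge equals the tax, 33.8.
The triangle = ½ × 433.3334 × 33.8 = $7323.33.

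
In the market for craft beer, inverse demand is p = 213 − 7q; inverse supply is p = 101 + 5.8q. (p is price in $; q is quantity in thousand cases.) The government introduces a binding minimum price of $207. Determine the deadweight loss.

Competitive equilibrium: 213 − 7q = 101 + 5.8q → q* = 8.75, p* = 151.75.
At the floor p = 207, quantity demanded = (213 − 207)/7 = 0.85714.
Sellers' marginal cost at q' = 0.85714: 101 + 5.8·0.85714 = 105.97141.
Δq = 8.75 − 0.85714 = 7.89286; wedge = 207 − 105.97141 = 101.02859.
The triangle = ½ × 7.89286 × 101.02859 = $398.70 thousand.

$398.70 thousand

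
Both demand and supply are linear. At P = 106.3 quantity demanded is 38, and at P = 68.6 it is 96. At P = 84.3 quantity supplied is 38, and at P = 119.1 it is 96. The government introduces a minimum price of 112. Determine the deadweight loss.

Demand slope = (68.6 − 106.3)/(96 − 38) = −0.65, so P = 131 − 0.65Q.
Supply slope = (119.1 − 84.3)/(96 − 38) = 0.6, so P = 61.5 + 0.6Q.
Competitive equilibrium: 131 − 0.65Q = 61.5 + 0.6Q → Q* = 55.6, P* = 94.86.
At the floor P = 112, quantity demanded = (131 − 112)/0.65 = 29.23077.
Sellers' marginal cost at Q' = 29.23077: 61.5 + 0.6·29.23077 = 79.03846.
ΔQ = 55.6 − 29.23077 = 26.36923; wedge = 112 − 79.03846 = 32.96154.
Welfare loss = ½ × 26.36923 × 32.96154 = 434.59.

434.59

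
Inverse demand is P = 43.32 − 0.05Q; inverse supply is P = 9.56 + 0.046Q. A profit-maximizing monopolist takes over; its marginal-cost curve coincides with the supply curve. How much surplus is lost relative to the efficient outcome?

696.21

Competitive equilibrium: 43.32 − 0.05Q = 9.56 + 0.046Q → Q* = 351.6667, P* = 25.7367.
Marginal revenue: MR = 43.32 − 0.1Q. Set MR = MC: 43.32 − 0.1Q = 9.56 + 0.046Q → Q_m = 231.2329.
Price P_m = 43.32 − 0.05·231.2329 = 31.7584; MC(Q_m) = 9.56 + 0.046·231.2329 = 20.1967.
Competitive Q* = 351.6667, so ΔQ = 120.4338; wedge = 31.7584 − 20.1967 = 11.5617.
The triangle = ½ × 120.4338 × 11.5617 = 696.21.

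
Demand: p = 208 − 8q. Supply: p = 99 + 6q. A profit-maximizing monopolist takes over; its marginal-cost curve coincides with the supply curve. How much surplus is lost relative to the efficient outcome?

Competitive equilibrium: 208 − 8q = 99 + 6q → q* = 7.7857, p* = 145.7143.
Marginal revenue: MR = 208 − 16q. Set MR = MC: 208 − 16q = 99 + 6q → q_m = 4.9545.
Price p_m = 208 − 8·4.9545 = 168.364; MC(q_m) = 99 + 6·4.9545 = 128.727.
Competitive q* = 7.7857, so Δq = 2.8312; wedge = 168.364 − 128.727 = 39.637.
Deadweight loss = ½ × 2.8312 × 39.637 = 56.11.

56.11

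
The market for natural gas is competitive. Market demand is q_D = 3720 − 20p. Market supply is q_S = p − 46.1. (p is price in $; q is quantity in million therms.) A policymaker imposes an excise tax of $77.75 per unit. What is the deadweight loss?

In inverse form: demand p = 186 − 0.05q, supply p = 46.1 + q.
Competitive equilibrium: 186 − 0.05q = 46.1 + q → q* = 133.2381, p* = 179.3381.
With the tax, the buyer price exceeds the seller price by 77.75: (186 − 0.05q) − (46.1 + q) = 77.75 → q' = 59.1905.
Δq = 133.2381 − 59.1905 = 74.0476; the wedge equals the tax, 77.75.
Welfare loss = ½ × 74.0476 × 77.75 = $2878.60 million.

$2878.60 million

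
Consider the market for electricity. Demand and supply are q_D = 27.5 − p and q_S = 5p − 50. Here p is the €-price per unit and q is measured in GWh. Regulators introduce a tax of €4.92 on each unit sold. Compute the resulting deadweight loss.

€10.086

In inverse form: demand p = 27.5 − q, supply p = 10 + 0.2q.
Competitive equilibrium: 27.5 − q = 10 + 0.2q → q* = 14.5833, p* = 12.9167.
With the tax, the buyer price exceeds the seller price by 4.92: (27.5 − q) − (10 + 0.2q) = 4.92 → q' = 10.4833.
Δq = 14.5833 − 10.4833 = 4.1; the wedge equals the tax, 4.92.
The triangle = ½ × 4.1 × 4.92 = €10.086.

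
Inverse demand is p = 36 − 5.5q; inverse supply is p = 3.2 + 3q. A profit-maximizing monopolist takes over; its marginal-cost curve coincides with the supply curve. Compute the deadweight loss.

9.77

Competitive equilibrium: 36 − 5.5q = 3.2 + 3q → q* = 3.8588, p* = 14.7765.
Marginal revenue: MR = 36 − 11q. Set MR = MC: 36 − 11q = 3.2 + 3q → q_m = 2.3429.
Price p_m = 36 − 5.5·2.3429 = 23.1141; MC(q_m) = 3.2 + 3·2.3429 = 10.2287.
Competitive q* = 3.8588, so Δq = 1.5159; wedge = 23.1141 − 10.2287 = 12.8854.
The triangle = ½ × 1.5159 × 12.8854 = 9.77.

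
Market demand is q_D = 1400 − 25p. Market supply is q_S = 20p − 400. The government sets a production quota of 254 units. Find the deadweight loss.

In inverse form: demand p = 56 − 0.04q, supply p = 20 + 0.05q.
Competitive equilibrium: 56 − 0.04q = 20 + 0.05q → q* = 400, p* = 40.
At q = 254: demand price = 56 − 0.04·254 = 45.84; supply price = 20 + 0.05·254 = 32.7.
Δq = 400 − 254 = 146; wedge = 45.84 − 32.7 = 13.14.
The triangle = ½ × 146 × 13.14 = 959.22.

959.22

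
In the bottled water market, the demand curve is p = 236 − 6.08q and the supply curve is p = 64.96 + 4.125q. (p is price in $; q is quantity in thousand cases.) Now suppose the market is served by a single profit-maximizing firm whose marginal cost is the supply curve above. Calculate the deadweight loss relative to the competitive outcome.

$199.79 thousand

Competitive equilibrium: 236 − 6.08q = 64.96 + 4.125q → q* = 16.76041, p* = 134.0967.
Marginal revenue: MR = 236 − 12.16q. Set MR = MC: 236 − 12.16q = 64.96 + 4.125q → q_m = 10.50292.
Price p_m = 236 − 6.08·10.50292 = 172.14225; MC(q_m) = 64.96 + 4.125·10.50292 = 108.28455.
Competitive q* = 16.76041, so Δq = 6.25749; wedge = 172.14225 − 108.28455 = 63.8577.
The triangle = ½ × 6.25749 × 63.8577 = $199.79 thousand.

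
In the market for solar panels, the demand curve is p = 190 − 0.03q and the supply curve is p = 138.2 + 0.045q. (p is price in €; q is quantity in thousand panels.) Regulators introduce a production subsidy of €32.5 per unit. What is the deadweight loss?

€7041.67 thousand

Competitive equilibrium: 190 − 0.03q = 138.2 + 0.045q → q* = 690.6667, p* = 169.28.
The subsidy lowers effective supply by 32.5: p = 105.7 + 0.045q.
New quantity: 190 − 0.03q = 105.7 + 0.045q → q' = 1124.
Overproduction Δq = 1124 − 690.6667 = 433.3333; wedge = subsidy = 32.5.
The triangle = ½ × 433.3333 × 32.5 = €7041.67 thousand.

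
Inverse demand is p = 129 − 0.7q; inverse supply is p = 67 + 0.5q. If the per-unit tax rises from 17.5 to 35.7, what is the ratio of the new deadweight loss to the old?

4.1616

Competitive equilibrium: 129 − 0.7q = 67 + 0.5q → q* = 51.6667, p* = 92.8333.
For a per-unit tax t: Δq = t/1.2, so DWL = ½·t·(t/1.2) = t²/2.4.
At t = 17.5: DWL = 127.604. At t = 35.7: DWL = 531.0375.
Ratio = (35.7/17.5)² = 4.1616.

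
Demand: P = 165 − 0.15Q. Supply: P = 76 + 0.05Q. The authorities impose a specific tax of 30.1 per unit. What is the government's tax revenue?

Competitive equilibrium: 165 − 0.15Q = 76 + 0.05Q → Q* = 445, P* = 98.25.
With the tax, the buyer price exceeds the seller price by 30.1: (165 − 0.15Q) − (76 + 0.05Q) = 30.1 → Q' = 294.5.
Tax revenue = 30.1 × 294.5 = 8864.45.

8864.45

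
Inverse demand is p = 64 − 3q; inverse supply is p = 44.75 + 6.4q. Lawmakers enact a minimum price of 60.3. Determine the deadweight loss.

Competitive equilibrium: 64 − 3q = 44.75 + 6.4q → q* = 2.0479, p* = 57.8564.
At the floor p = 60.3, quantity demanded = (64 − 60.3)/3 = 1.2333.
Sellers' marginal cost at q' = 1.2333: 44.75 + 6.4·1.2333 = 52.6431.
Δq = 2.0479 − 1.2333 = 0.8146; wedge = 60.3 − 52.6431 = 7.6569.
The triangle = ½ × 0.8146 × 7.6569 = 3.12.

3.12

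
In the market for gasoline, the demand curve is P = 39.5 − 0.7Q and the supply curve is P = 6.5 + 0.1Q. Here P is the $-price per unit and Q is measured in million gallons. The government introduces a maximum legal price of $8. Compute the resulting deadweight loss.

$275.625 million

Competitive equilibrium: 39.5 − 0.7Q = 6.5 + 0.1Q → Q* = 41.25, P* = 10.625.
At the ceiling P = 8, quantity supplied = (8 − 6.5)/0.1 = 15.
Willingness to pay at Q' = 15: 39.5 − 0.7·15 = 29.
ΔQ = 41.25 − 15 = 26.25; wedge = 29 − 8 = 21.
Deadweight loss = ½ × 26.25 × 21 = $275.625 million.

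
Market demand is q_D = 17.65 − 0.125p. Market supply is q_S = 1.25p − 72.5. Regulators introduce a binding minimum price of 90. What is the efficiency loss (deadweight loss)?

In inverse form: demand p = 141.2 − 8q, supply p = 58 + 0.8q.
Competitive equilibrium: 141.2 − 8q = 58 + 0.8q → q* = 9.4545, p* = 65.5636.
At the floor p = 90, quantity demanded = (141.2 − 90)/8 = 6.4.
Sellers' marginal cost at q' = 6.4: 58 + 0.8·6.4 = 63.12.
Δq = 9.4545 − 6.4 = 3.0545; wedge = 90 − 63.12 = 26.88.
Welfare loss = ½ × 3.0545 × 26.88 = 41.05.

41.05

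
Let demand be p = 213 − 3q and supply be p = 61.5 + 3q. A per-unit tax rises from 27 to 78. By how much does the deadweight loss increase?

Competitive equilibrium: 213 − 3q = 61.5 + 3q → q* = 25.25, p* = 137.25.
For a per-unit tax t: Δq = t/6, so DWL = ½·t·(t/6) = t²/12.
At t = 27: DWL = 60.75. At t = 78: DWL = 507.
Increase = 507 − 60.75 = 446.25.

446.25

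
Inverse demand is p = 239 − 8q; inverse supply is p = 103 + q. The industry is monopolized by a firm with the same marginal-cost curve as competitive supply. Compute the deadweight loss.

227.56

Competitive equilibrium: 239 − 8q = 103 + q → q* = 15.1111, p* = 118.1111.
Marginal revenue: MR = 239 − 16q. Set MR = MC: 239 − 16q = 103 + q → q_m = 8.
Price p_m = 239 − 8·8 = 175; MC(q_m) = 103 + 1·8 = 111.
Competitive q* = 15.1111, so Δq = 7.1111; wedge = 175 − 111 = 64.
The triangle = ½ × 7.1111 × 64 = 227.56.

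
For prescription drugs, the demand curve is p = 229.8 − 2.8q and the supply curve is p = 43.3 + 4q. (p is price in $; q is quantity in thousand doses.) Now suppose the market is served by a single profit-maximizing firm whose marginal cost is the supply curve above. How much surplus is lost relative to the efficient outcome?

Competitive equilibrium: 229.8 − 2.8q = 43.3 + 4q → q* = 27.4265, p* = 153.0059.
Marginal revenue: MR = 229.8 − 5.6q. Set MR = MC: 229.8 − 5.6q = 43.3 + 4q → q_m = 19.4271.
Price p_m = 229.8 − 2.8·19.4271 = 175.4041; MC(q_m) = 43.3 + 4·19.4271 = 121.0084.
Competitive q* = 27.4265, so Δq = 7.9994; wedge = 175.4041 − 121.0084 = 54.3957.
DWL = ½ × 7.9994 × 54.3957 = $217.57 thousand.

$217.57 thousand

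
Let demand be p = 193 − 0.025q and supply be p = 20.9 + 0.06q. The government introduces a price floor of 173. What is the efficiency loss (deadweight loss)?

Competitive equilibrium: 193 − 0.025q = 20.9 + 0.06q → q* = 2024.7059, p* = 142.3824.
At the floor p = 173, quantity demanded = (193 − 173)/0.025 = 800.
Sellers' marginal cost at q' = 800: 20.9 + 0.06·800 = 68.9.
Δq = 2024.7059 − 800 = 1224.7059; wedge = 173 − 68.9 = 104.1.
Deadweight loss = ½ × 1224.7059 × 104.1 = 63745.94.

63745.94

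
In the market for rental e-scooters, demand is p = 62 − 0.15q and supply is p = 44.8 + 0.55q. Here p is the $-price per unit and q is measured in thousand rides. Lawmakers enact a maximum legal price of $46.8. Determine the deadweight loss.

$153.40 thousand

Competitive equilibrium: 62 − 0.15q = 44.8 + 0.55q → q* = 24.5714, p* = 58.3143.
At the ceiling p = 46.8, quantity supplied = (46.8 − 44.8)/0.55 = 3.6364.
Willingness to pay at q' = 3.6364: 62 − 0.15·3.6364 = 61.4545.
Δq = 24.5714 − 3.6364 = 20.935; wedge = 61.4545 − 46.8 = 14.6545.
Welfare loss = ½ × 20.935 × 14.6545 = $153.40 thousand.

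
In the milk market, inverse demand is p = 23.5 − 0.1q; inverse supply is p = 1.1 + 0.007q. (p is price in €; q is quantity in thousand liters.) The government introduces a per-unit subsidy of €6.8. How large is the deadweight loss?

Competitive equilibrium: 23.5 − 0.1q = 1.1 + 0.007q → q* = 209.3458, p* = 2.5654.
The subsidy lowers effective supply by 6.8: p = 0.007q − 5.7.
New quantity: 23.5 − 0.1q = 0.007q − 5.7 → q' = 272.8972.
Overproduction Δq = 272.8972 − 209.3458 = 63.5514; wedge = subsidy = 6.8.
Deadweight loss = ½ × 63.5514 × 6.8 = €216.07 thousand.

€216.07 thousand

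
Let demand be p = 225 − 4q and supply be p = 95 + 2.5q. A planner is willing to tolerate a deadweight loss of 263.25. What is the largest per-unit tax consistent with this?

58.5

Competitive equilibrium: 225 − 4q = 95 + 2.5q → q* = 20, p* = 145.
A tax t gives Δq = t/6.5 and wedge t, so DWL = t²/13.
t²/13 = 263.25 → t² = 3422.25 → t = 58.5.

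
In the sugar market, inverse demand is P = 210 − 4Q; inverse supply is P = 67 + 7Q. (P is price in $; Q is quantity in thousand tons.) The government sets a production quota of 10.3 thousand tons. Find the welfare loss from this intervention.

Competitive equilibrium: 210 − 4Q = 67 + 7Q → Q* = 13, P* = 158.
At Q = 10.3: demand price = 210 − 4·10.3 = 168.8; supply price = 67 + 7·10.3 = 139.1.
ΔQ = 13 − 10.3 = 2.7; wedge = 168.8 − 139.1 = 29.7.
The triangle = ½ × 2.7 × 29.7 = $40.095 thousand.

$40.095 thousand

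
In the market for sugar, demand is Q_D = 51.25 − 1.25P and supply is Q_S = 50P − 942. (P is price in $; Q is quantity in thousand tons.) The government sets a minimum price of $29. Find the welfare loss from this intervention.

$59.28 thousand

In inverse form: demand P = 41 − 0.8Q, supply P = 18.84 + 0.02Q.
Competitive equilibrium: 41 − 0.8Q = 18.84 + 0.02Q → Q* = 27.0244, P* = 19.3805.
At the floor P = 29, quantity demanded = (41 − 29)/0.8 = 15.
Sellers' marginal cost at Q' = 15: 18.84 + 0.02·15 = 19.14.
ΔQ = 27.0244 − 15 = 12.0244; wedge = 29 − 19.14 = 9.86.
Welfare loss = ½ × 12.0244 × 9.86 = $59.28 thousand.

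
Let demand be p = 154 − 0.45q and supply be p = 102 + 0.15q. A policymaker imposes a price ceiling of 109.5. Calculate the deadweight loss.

Competitive equilibrium: 154 − 0.45q = 102 + 0.15q → q* = 86.6667, p* = 115.
At the ceiling p = 109.5, quantity supplied = (109.5 − 102)/0.15 = 50.
Willingness to pay at q' = 50: 154 − 0.45·50 = 131.5.
Δq = 86.6667 − 50 = 36.6667; wedge = 131.5 − 109.5 = 22.
The triangle = ½ × 36.6667 × 22 = 403.33.

403.33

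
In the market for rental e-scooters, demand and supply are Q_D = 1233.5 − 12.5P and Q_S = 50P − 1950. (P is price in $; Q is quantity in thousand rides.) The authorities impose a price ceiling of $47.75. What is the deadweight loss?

In inverse form: demand P = 98.68 − 0.08Q, supply P = 39 + 0.02Q.
Competitive equilibrium: 98.68 − 0.08Q = 39 + 0.02Q → Q* = 596.8, P* = 50.936.
At the ceiling P = 47.75, quantity supplied = (47.75 − 39)/0.02 = 437.5.
Willingness to pay at Q' = 437.5: 98.68 − 0.08·437.5 = 63.68.
ΔQ = 596.8 − 437.5 = 159.3; wedge = 63.68 − 47.75 = 15.93.
DWL = ½ × 159.3 × 15.93 = $1268.82 thousand.

$1268.82 thousand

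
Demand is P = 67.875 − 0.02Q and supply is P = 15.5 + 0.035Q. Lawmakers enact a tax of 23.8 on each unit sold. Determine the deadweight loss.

Competitive equilibrium: 67.875 − 0.02Q = 15.5 + 0.035Q → Q* = 952.2727, P* = 48.8295.
With the tax, the buyer price exceeds the seller price by 23.8: (67.875 − 0.02Q) − (15.5 + 0.035Q) = 23.8 → Q' = 519.5455.
ΔQ = 952.2727 − 519.5455 = 432.7272; the wedge equals the tax, 23.8.
Deadweight loss = ½ × 432.7272 × 23.8 = 5149.45.

5149.45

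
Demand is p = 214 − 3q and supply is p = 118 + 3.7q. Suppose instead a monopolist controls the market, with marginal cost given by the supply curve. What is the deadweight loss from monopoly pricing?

65.79

Competitive equilibrium: 214 − 3q = 118 + 3.7q → q* = 14.3284, p* = 171.0149.
Marginal revenue: MR = 214 − 6q. Set MR = MC: 214 − 6q = 118 + 3.7q → q_m = 9.8969.
Price p_m = 214 − 3·9.8969 = 184.3093; MC(q_m) = 118 + 3.7·9.8969 = 154.6185.
Competitive q* = 14.3284, so Δq = 4.4315; wedge = 184.3093 − 154.6185 = 29.6908.
DWL = ½ × 4.4315 × 29.6908 = 65.79.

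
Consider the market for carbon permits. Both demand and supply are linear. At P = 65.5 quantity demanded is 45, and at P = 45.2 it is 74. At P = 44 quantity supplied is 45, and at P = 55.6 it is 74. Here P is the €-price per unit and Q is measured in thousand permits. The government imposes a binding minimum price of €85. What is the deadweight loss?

€1235.85 thousand

Demand slope = (45.2 − 65.5)/(74 − 45) = −0.7, so P = 97 − 0.7Q.
Supply slope = (55.6 − 44)/(74 − 45) = 0.4, so P = 26 + 0.4Q.
Competitive equilibrium: 97 − 0.7Q = 26 + 0.4Q → Q* = 64.5455, P* = 51.8182.
At the floor P = 85, quantity demanded = (97 − 85)/0.7 = 17.1429.
Sellers' marginal cost at Q' = 17.1429: 26 + 0.4·17.1429 = 32.8572.
ΔQ = 64.5455 − 17.1429 = 47.4026; wedge = 85 − 32.8572 = 52.1428.
Deadweight loss = ½ × 47.4026 × 52.1428 = €1235.85 thousand.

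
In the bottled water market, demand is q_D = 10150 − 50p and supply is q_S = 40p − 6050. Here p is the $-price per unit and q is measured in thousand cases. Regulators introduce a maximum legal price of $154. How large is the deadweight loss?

In inverse form: demand p = 203 − 0.02q, supply p = 151.25 + 0.025q.
Competitive equilibrium: 203 − 0.02q = 151.25 + 0.025q → q* = 1150, p* = 180.
At the ceiling p = 154, quantity supplied = (154 − 151.25)/0.025 = 110.
Willingness to pay at q' = 110: 203 − 0.02·110 = 200.8.
Δq = 1150 − 110 = 1040; wedge = 200.8 − 154 = 46.8.
The triangle = ½ × 1040 × 46.8 = $24336 thousand.

$24336 thousand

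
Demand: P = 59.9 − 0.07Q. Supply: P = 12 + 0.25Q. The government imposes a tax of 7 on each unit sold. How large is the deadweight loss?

76.56

Competitive equilibrium: 59.9 − 0.07Q = 12 + 0.25Q → Q* = 149.6875, P* = 49.4219.
With the tax, the buyer price exceeds the seller price by 7: (59.9 − 0.07Q) − (12 + 0.25Q) = 7 → Q' = 127.8125.
ΔQ = 149.6875 − 127.8125 = 21.875; the wedge equals the tax, 7.
The triangle = ½ × 21.875 × 7 = 76.56.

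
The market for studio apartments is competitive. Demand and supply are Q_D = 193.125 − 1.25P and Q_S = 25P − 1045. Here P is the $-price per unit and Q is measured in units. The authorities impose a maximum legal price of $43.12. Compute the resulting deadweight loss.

$4298.57

In inverse form: demand P = 154.5 − 0.8Q, supply P = 41.8 + 0.04Q.
Competitive equilibrium: 154.5 − 0.8Q = 41.8 + 0.04Q → Q* = 134.1667, P* = 47.1667.
At the ceiling P = 43.12, quantity supplied = (43.12 − 41.8)/0.04 = 33.
Willingness to pay at Q' = 33: 154.5 − 0.8·33 = 128.1.
ΔQ = 134.1667 − 33 = 101.1667; wedge = 128.1 − 43.12 = 84.98.
DWL = ½ × 101.1667 × 84.98 = $4298.57.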